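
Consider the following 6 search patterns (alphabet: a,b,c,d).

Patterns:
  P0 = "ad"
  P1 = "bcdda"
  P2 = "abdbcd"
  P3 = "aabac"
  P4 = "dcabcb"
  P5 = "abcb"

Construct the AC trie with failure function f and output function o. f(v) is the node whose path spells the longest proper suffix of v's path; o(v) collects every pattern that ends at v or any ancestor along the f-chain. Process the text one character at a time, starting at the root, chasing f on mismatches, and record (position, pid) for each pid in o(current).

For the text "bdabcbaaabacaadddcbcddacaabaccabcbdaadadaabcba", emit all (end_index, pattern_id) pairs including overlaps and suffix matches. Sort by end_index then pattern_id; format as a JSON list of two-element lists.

Build automaton:
Trie nodes:
  n0 'ε': a→1 b→3 d→17
  n1 'a': a→13 b→8 d→2
  n2 'ad': ·  ←P0
  n3 'b': c→4
  n4 'bc': d→5
  n5 'bcd': d→6
  n6 'bcdd': a→7
  n7 'bcdda': ·  ←P1
  n8 'ab': c→23 d→9
  n9 'abd': b→10
  n10 'abdb': c→11
  n11 'abdbc': d→12
  n12 'abdbcd': ·  ←P2
  n13 'aa': b→14
  n14 'aab': a→15
  n15 'aaba': c→16
  n16 'aabac': ·  ←P3
  n17 'd': c→18
  n18 'dc': a→19
  n19 'dca': b→20
  n20 'dcab': c→21
  n21 'dcabc': b→22
  n22 'dcabcb': ·  ←P4
  n23 'abc': b→24
  n24 'abcb': ·  ←P5

Failure links (BFS by depth):
  n1('a'): parent n0 fail=0; on 'a' 0 → fail=0;  out ∅∪∅=∅
  n3('b'): parent n0 fail=0; on 'b' 0 → fail=0;  out ∅∪∅=∅
  n17('d'): parent n0 fail=0; on 'd' 0 → fail=0;  out ∅∪∅=∅
  n2('ad'): parent n1 fail=0; on 'd' 0 → fail=17;  out {0}∪∅={0}
  n4('bc'): parent n3 fail=0; on 'c' 0 → fail=0;  out ∅∪∅=∅
  n8('ab'): parent n1 fail=0; on 'b' 0 → fail=3;  out ∅∪∅=∅
  n13('aa'): parent n1 fail=0; on 'a' 0 → fail=1;  out ∅∪∅=∅
  n18('dc'): parent n17 fail=0; on 'c' 0 → fail=0;  out ∅∪∅=∅
  n5('bcd'): parent n4 fail=0; on 'd' 0 → fail=17;  out ∅∪∅=∅
  n9('abd'): parent n8 fail=3; on 'd' 3→0 → fail=17;  out ∅∪∅=∅
  n14('aab'): parent n13 fail=1; on 'b' 1 → fail=8;  out ∅∪∅=∅
  n19('dca'): parent n18 fail=0; on 'a' 0 → fail=1;  out ∅∪∅=∅
  n23('abc'): parent n8 fail=3; on 'c' 3 → fail=4;  out ∅∪∅=∅
  n6('bcdd'): parent n5 fail=17; on 'd' 17→0 → fail=17;  out ∅∪∅=∅
  n10('abdb'): parent n9 fail=17; on 'b' 17→0 → fail=3;  out ∅∪∅=∅
  n15('aaba'): parent n14 fail=8; on 'a' 8→3→0 → fail=1;  out ∅∪∅=∅
  n20('dcab'): parent n19 fail=1; on 'b' 1 → fail=8;  out ∅∪∅=∅
  n24('abcb'): parent n23 fail=4; on 'b' 4→0 → fail=3;  out {5}∪∅={5}
  n7('bcdda'): parent n6 fail=17; on 'a' 17→0 → fail=1;  out {1}∪∅={1}
  n11('abdbc'): parent n10 fail=3; on 'c' 3 → fail=4;  out ∅∪∅=∅
  n16('aabac'): parent n15 fail=1; on 'c' 1→0 → fail=0;  out {3}∪∅={3}
  n21('dcabc'): parent n20 fail=8; on 'c' 8 → fail=23;  out ∅∪∅=∅
  n12('abdbcd'): parent n11 fail=4; on 'd' 4 → fail=5;  out {2}∪∅={2}
  n22('dcabcb'): parent n21 fail=23; on 'b' 23 → fail=24;  out {4}∪{5}={4,5}

Scan:
[0] read 'b'  n0⇒n3
[1] read 'd'  n3⇒n17 (via fail)
[2] read 'a'  n17⇒n1 (via fail)
[3] read 'b'  n1⇒n8
[4] read 'c'  n8⇒n23
[5] read 'b'  n23⇒n24  → match P5@[2:5]
[6] read 'a'  n24⇒n1 (via fail)
[7] read 'a'  n1⇒n13
[8] read 'a'  n13⇒n13 (via fail)
[9] read 'b'  n13⇒n14
[10] read 'a'  n14⇒n15
[11] read 'c'  n15⇒n16  → match P3@[7:11]
[12] read 'a'  n16⇒n1 (via fail)
[13] read 'a'  n1⇒n13
[14] read 'd'  n13⇒n2 (via fail)  → match P0@[13:14]
[15] read 'd'  n2⇒n17 (via fail)
[16] read 'd'  n17⇒n17 (via fail)
[17] read 'c'  n17⇒n18
[18] read 'b'  n18⇒n3 (via fail)
[19] read 'c'  n3⇒n4
[20] read 'd'  n4⇒n5
[21] read 'd'  n5⇒n6
[22] read 'a'  n6⇒n7  → match P1@[18:22]
[23] read 'c'  n7⇒n0 (via fail)
[24] read 'a'  n0⇒n1
[25] read 'a'  n1⇒n13
[26] read 'b'  n13⇒n14
[27] read 'a'  n14⇒n15
[28] read 'c'  n15⇒n16  → match P3@[24:28]
[29] read 'c'  n16⇒n0 (via fail)
[30] read 'a'  n0⇒n1
[31] read 'b'  n1⇒n8
[32] read 'c'  n8⇒n23
[33] read 'b'  n23⇒n24  → match P5@[30:33]
[34] read 'd'  n24⇒n17 (via fail)
[35] read 'a'  n17⇒n1 (via fail)
[36] read 'a'  n1⇒n13
[37] read 'd'  n13⇒n2 (via fail)  → match P0@[36:37]
[38] read 'a'  n2⇒n1 (via fail)
[39] read 'd'  n1⇒n2  → match P0@[38:39]
[40] read 'a'  n2⇒n1 (via fail)
[41] read 'a'  n1⇒n13
[42] read 'b'  n13⇒n14
[43] read 'c'  n14⇒n23 (via fail)
[44] read 'b'  n23⇒n24  → match P5@[41:44]
[45] read 'a'  n24⇒n1 (via fail)

All matches (sorted): [[5,5],[11,3],[14,0],[22,1],[28,3],[33,5],[37,0],[39,0],[44,5]]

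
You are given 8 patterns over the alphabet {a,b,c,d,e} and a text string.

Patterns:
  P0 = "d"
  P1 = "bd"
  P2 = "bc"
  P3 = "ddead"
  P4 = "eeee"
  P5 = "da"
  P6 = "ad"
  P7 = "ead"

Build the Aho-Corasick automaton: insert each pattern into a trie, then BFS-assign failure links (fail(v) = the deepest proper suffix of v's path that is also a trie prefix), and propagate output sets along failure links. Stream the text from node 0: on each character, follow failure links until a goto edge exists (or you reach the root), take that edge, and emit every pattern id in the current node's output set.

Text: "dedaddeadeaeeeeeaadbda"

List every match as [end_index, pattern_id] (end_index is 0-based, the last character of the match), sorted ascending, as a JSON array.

Construct AC machine:
Trie nodes:
  0='ε' goto a→14 b→2 d→1 e→9
  1='d' goto a→13 d→5  ←P0
  2='b' goto c→4 d→3
  3='bd' goto ·  ←P1
  4='bc' goto ·  ←P2
  5='dd' goto e→6
  6='dde' goto a→7
  7='ddea' goto d→8
  8='ddead' goto ·  ←P3
  9='e' goto a→16 e→10
  10='ee' goto e→11
  11='eee' goto e→12
  12='eeee' goto ·  ←P4
  13='da' goto ·  ←P5
  14='a' goto d→15
  15='ad' goto ·  ←P6
  16='ea' goto d→17
  17='ead' goto ·  ←P7

BFS fail/out derivation:
  n1('d'): parent n0 fail=0; on 'd' 0 → fail=0;  out {0}∪∅={0}
  n2('b'): parent n0 fail=0; on 'b' 0 → fail=0;  out ∅∪∅=∅
  n9('e'): parent n0 fail=0; on 'e' 0 → fail=0;  out ∅∪∅=∅
  n14('a'): parent n0 fail=0; on 'a' 0 → fail=0;  out ∅∪∅=∅
  n3('bd'): parent n2 fail=0; on 'd' 0 → fail=1;  out {1}∪{0}={0,1}
  n4('bc'): parent n2 fail=0; on 'c' 0 → fail=0;  out {2}∪∅={2}
  n5('dd'): parent n1 fail=0; on 'd' 0 → fail=1;  out ∅∪{0}={0}
  n10('ee'): parent n9 fail=0; on 'e' 0 → fail=9;  out ∅∪∅=∅
  n13('da'): parent n1 fail=0; on 'a' 0 → fail=14;  out {5}∪∅={5}
  n15('ad'): parent n14 fail=0; on 'd' 0 → fail=1;  out {6}∪{0}={0,6}
  n16('ea'): parent n9 fail=0; on 'a' 0 → fail=14;  out ∅∪∅=∅
  n6('dde'): parent n5 fail=1; on 'e' 1→0 → fail=9;  out ∅∪∅=∅
  n11('eee'): parent n10 fail=9; on 'e' 9 → fail=10;  out ∅∪∅=∅
  n17('ead'): parent n16 fail=14; on 'd' 14 → fail=15;  out {7}∪{0,6}={0,6,7}
  n7('ddea'): parent n6 fail=9; on 'a' 9 → fail=16;  out ∅∪∅=∅
  n12('eeee'): parent n11 fail=10; on 'e' 10 → fail=11;  out {4}∪∅={4}
  n8('ddead'): parent n7 fail=16; on 'd' 16 → fail=17;  out {3}∪{0,6,7}={0,3,6,7}

Scan:
pos 0 'd': at 1  → match P0@[0:0]
pos 1 'e': at 9 (via fail)
pos 2 'd': at 1 (via fail)  → match P0@[2:2]
pos 3 'a': at 13  → match P5@[2:3]
pos 4 'd': at 15 (via fail)  → match P0@[4:4],P6@[3:4]
pos 5 'd': at 5 (via fail)  → match P0@[5:5]
pos 6 'e': at 6
pos 7 'a': at 7
pos 8 'd': at 8  → match P0@[8:8],P3@[4:8],P6@[7:8],P7@[6:8]
pos 9 'e': at 9 (via fail)
pos 10 'a': at 16
pos 11 'e': at 9 (via fail)
pos 12 'e': at 10
pos 13 'e': at 11
pos 14 'e': at 12  → match P4@[11:14]
pos 15 'e': at 12 (via fail)  → match P4@[12:15]
pos 16 'a': at 16 (via fail)
pos 17 'a': at 14 (via fail)
pos 18 'd': at 15  → match P0@[18:18],P6@[17:18]
pos 19 'b': at 2 (via fail)
pos 20 'd': at 3  → match P0@[20:20],P1@[19:20]
pos 21 'a': at 13 (via fail)  → match P5@[20:21]

Result: [[0,0],[2,0],[3,5],[4,0],[4,6],[5,0],[8,0],[8,3],[8,6],[8,7],[14,4],[15,4],[18,0],[18,6],[20,0],[20,1],[21,5]]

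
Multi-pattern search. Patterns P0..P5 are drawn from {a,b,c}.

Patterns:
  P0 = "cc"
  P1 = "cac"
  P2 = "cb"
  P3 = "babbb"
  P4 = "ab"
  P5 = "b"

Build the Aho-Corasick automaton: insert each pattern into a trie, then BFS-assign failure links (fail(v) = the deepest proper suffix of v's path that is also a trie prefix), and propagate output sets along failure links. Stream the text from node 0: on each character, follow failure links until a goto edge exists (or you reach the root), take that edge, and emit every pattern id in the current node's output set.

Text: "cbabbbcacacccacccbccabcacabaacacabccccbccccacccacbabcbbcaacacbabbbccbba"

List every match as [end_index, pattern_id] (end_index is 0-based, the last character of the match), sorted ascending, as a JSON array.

Build automaton:
Trie (insert patterns):
  n0 'ε': a→11 b→6 c→1
  n1 'c': a→3 b→5 c→2
  n2 'cc': ·  [P0 ends]
  n3 'ca': c→4
  n4 'cac': ·  [P1 ends]
  n5 'cb': ·  [P2 ends]
  n6 'b': a→7  [P5 ends]
  n7 'ba': b→8
  n8 'bab': b→9
  n9 'babb': b→10
  n10 'babbb': ·  [P3 ends]
  n11 'a': b→12
  n12 'ab': ·  [P4 ends]

BFS fail/out derivation:
  n1('c'): parent n0 fail=0; on 'c' 0 → fail=0;  out ∅∪∅=∅
  n6('b'): parent n0 fail=0; on 'b' 0 → fail=0;  out {5}∪∅={5}
  n11('a'): parent n0 fail=0; on 'a' 0 → fail=0;  out ∅∪∅=∅
  n2('cc'): parent n1 fail=0; on 'c' 0 → fail=1;  out {0}∪∅={0}
  n3('ca'): parent n1 fail=0; on 'a' 0 → fail=11;  out ∅∪∅=∅
  n5('cb'): parent n1 fail=0; on 'b' 0 → fail=6;  out {2}∪{5}={2,5}
  n7('ba'): parent n6 fail=0; on 'a' 0 → fail=11;  out ∅∪∅=∅
  n12('ab'): parent n11 fail=0; on 'b' 0 → fail=6;  out {4}∪{5}={4,5}
  n4('cac'): parent n3 fail=11; on 'c' 11→0 → fail=1;  out {1}∪∅={1}
  n8('bab'): parent n7 fail=11; on 'b' 11 → fail=12;  out ∅∪{4,5}={4,5}
  n9('babb'): parent n8 fail=12; on 'b' 12→6→0 → fail=6;  out ∅∪{5}={5}
  n10('babbb'): parent n9 fail=6; on 'b' 6→0 → fail=6;  out {3}∪{5}={3,5}

Run:
i=0 'c': node 0→1
i=1 'b': node 1→5  ** P2@[0:1],P5@[1:1]
i=2 'a': node 5→7 (fail-walked)
i=3 'b': node 7→8  ** P4@[2:3],P5@[3:3]
i=4 'b': node 8→9  ** P5@[4:4]
i=5 'b': node 9→10  ** P3@[1:5],P5@[5:5]
i=6 'c': node 10→1 (fail-walked)
i=7 'a': node 1→3
i=8 'c': node 3→4  ** P1@[6:8]
i=9 'a': node 4→3 (fail-walked)
i=10 'c': node 3→4  ** P1@[8:10]
i=11 'c': node 4→2 (fail-walked)  ** P0@[10:11]
i=12 'c': node 2→2 (fail-walked)  ** P0@[11:12]
i=13 'a': node 2→3 (fail-walked)
i=14 'c': node 3→4  ** P1@[12:14]
i=15 'c': node 4→2 (fail-walked)  ** P0@[14:15]
i=16 'c': node 2→2 (fail-walked)  ** P0@[15:16]
i=17 'b': node 2→5 (fail-walked)  ** P2@[16:17],P5@[17:17]
i=18 'c': node 5→1 (fail-walked)
i=19 'c': node 1→2  ** P0@[18:19]
i=20 'a': node 2→3 (fail-walked)
i=21 'b': node 3→12 (fail-walked)  ** P4@[20:21],P5@[21:21]
i=22 'c': node 12→1 (fail-walked)
i=23 'a': node 1→3
i=24 'c': node 3→4  ** P1@[22:24]
i=25 'a': node 4→3 (fail-walked)
i=26 'b': node 3→12 (fail-walked)  ** P4@[25:26],P5@[26:26]
i=27 'a': node 12→7 (fail-walked)
i=28 'a': node 7→11 (fail-walked)
i=29 'c': node 11→1 (fail-walked)
i=30 'a': node 1→3
i=31 'c': node 3→4  ** P1@[29:31]
i=32 'a': node 4→3 (fail-walked)
i=33 'b': node 3→12 (fail-walked)  ** P4@[32:33],P5@[33:33]
i=34 'c': node 12→1 (fail-walked)
i=35 'c': node 1→2  ** P0@[34:35]
i=36 'c': node 2→2 (fail-walked)  ** P0@[35:36]
i=37 'c': node 2→2 (fail-walked)  ** P0@[36:37]
i=38 'b': node 2→5 (fail-walked)  ** P2@[37:38],P5@[38:38]
i=39 'c': node 5→1 (fail-walked)
i=40 'c': node 1→2  ** P0@[39:40]
i=41 'c': node 2→2 (fail-walked)  ** P0@[40:41]
i=42 'c': node 2→2 (fail-walked)  ** P0@[41:42]
i=43 'a': node 2→3 (fail-walked)
i=44 'c': node 3→4  ** P1@[42:44]
i=45 'c': node 4→2 (fail-walked)  ** P0@[44:45]
i=46 'c': node 2→2 (fail-walked)  ** P0@[45:46]
i=47 'a': node 2→3 (fail-walked)
i=48 'c': node 3→4  ** P1@[46:48]
i=49 'b': node 4→5 (fail-walked)  ** P2@[48:49],P5@[49:49]
i=50 'a': node 5→7 (fail-walked)
i=51 'b': node 7→8  ** P4@[50:51],P5@[51:51]
i=52 'c': node 8→1 (fail-walked)
i=53 'b': node 1→5  ** P2@[52:53],P5@[53:53]
i=54 'b': node 5→6 (fail-walked)  ** P5@[54:54]
i=55 'c': node 6→1 (fail-walked)
i=56 'a': node 1→3
i=57 'a': node 3→11 (fail-walked)
i=58 'c': node 11→1 (fail-walked)
i=59 'a': node 1→3
i=60 'c': node 3→4  ** P1@[58:60]
i=61 'b': node 4→5 (fail-walked)  ** P2@[60:61],P5@[61:61]
i=62 'a': node 5→7 (fail-walked)
i=63 'b': node 7→8  ** P4@[62:63],P5@[63:63]
i=64 'b': node 8→9  ** P5@[64:64]
i=65 'b': node 9→10  ** P3@[61:65],P5@[65:65]
i=66 'c': node 10→1 (fail-walked)
i=67 'c': node 1→2  ** P0@[66:67]
i=68 'b': node 2→5 (fail-walked)  ** P2@[67:68],P5@[68:68]
i=69 'b': node 5→6 (fail-walked)  ** P5@[69:69]
i=70 'a': node 6→7

Matches: [[1,2],[1,5],[3,4],[3,5],[4,5],[5,3],[5,5],[8,1],[10,1],[11,0],[12,0],[14,1],[15,0],[16,0],[17,2],[17,5],[19,0],[21,4],[21,5],[24,1],[26,4],[26,5],[31,1],[33,4],[33,5],[35,0],[36,0],[37,0],[38,2],[38,5],[40,0],[41,0],[42,0],[44,1],[45,0],[46,0],[48,1],[49,2],[49,5],[51,4],[51,5],[53,2],[53,5],[54,5],[60,1],[61,2],[61,5],[63,4],[63,5],[64,5],[65,3],[65,5],[67,0],[68,2],[68,5],[69,5]]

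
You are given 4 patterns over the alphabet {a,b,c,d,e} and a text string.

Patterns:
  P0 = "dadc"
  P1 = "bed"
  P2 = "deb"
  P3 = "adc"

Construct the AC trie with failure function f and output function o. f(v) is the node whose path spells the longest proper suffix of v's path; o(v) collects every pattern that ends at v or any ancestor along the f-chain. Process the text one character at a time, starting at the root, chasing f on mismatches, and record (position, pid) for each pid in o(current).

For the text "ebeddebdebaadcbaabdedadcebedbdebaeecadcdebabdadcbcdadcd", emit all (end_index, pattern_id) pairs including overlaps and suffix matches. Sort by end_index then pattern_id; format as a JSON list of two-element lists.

Construct AC machine:
Trie nodes:
  n0 'ε': a→10 b→5 d→1
  n1 'd': a→2 e→8
  n2 'da': d→3
  n3 'dad': c→4
  n4 'dadc': ·  ←P0
  n5 'b': e→6
  n6 'be': d→7
  n7 'bed': ·  ←P1
  n8 'de': b→9
  n9 'deb': ·  ←P2
  n10 'a': d→11
  n11 'ad': c→12
  n12 'adc': ·  ←P3

BFS fail/out derivation:
  n1('d'): parent n0 fail=0; on 'd' 0 → fail=0;  out ∅∪∅=∅
  n5('b'): parent n0 fail=0; on 'b' 0 → fail=0;  out ∅∪∅=∅
  n10('a'): parent n0 fail=0; on 'a' 0 → fail=0;  out ∅∪∅=∅
  n2('da'): parent n1 fail=0; on 'a' 0 → fail=10;  out ∅∪∅=∅
  n6('be'): parent n5 fail=0; on 'e' 0 → fail=0;  out ∅∪∅=∅
  n8('de'): parent n1 fail=0; on 'e' 0 → fail=0;  out ∅∪∅=∅
  n11('ad'): parent n10 fail=0; on 'd' 0 → fail=1;  out ∅∪∅=∅
  n3('dad'): parent n2 fail=10; on 'd' 10 → fail=11;  out ∅∪∅=∅
  n7('bed'): parent n6 fail=0; on 'd' 0 → fail=1;  out {1}∪∅={1}
  n9('deb'): parent n8 fail=0; on 'b' 0 → fail=5;  out {2}∪∅={2}
  n12('adc'): parent n11 fail=1; on 'c' 1→0 → fail=0;  out {3}∪∅={3}
  n4('dadc'): parent n3 fail=11; on 'c' 11 → fail=12;  out {0}∪{3}={0,3}

Text stream:
i=0 'e': node 0→0
i=1 'b': node 0→5
i=2 'e': node 5→6
i=3 'd': node 6→7  emit P1@[1:3]
i=4 'd': node 7→1 (via fail)
i=5 'e': node 1→8
i=6 'b': node 8→9  emit P2@[4:6]
i=7 'd': node 9→1 (via fail)
i=8 'e': node 1→8
i=9 'b': node 8→9  emit P2@[7:9]
i=10 'a': node 9→10 (via fail)
i=11 'a': node 10→10 (via fail)
i=12 'd': node 10→11
i=13 'c': node 11→12  emit P3@[11:13]
i=14 'b': node 12→5 (via fail)
i=15 'a': node 5→10 (via fail)
i=16 'a': node 10→10 (via fail)
i=17 'b': node 10→5 (via fail)
i=18 'd': node 5→1 (via fail)
i=19 'e': node 1→8
i=20 'd': node 8→1 (via fail)
i=21 'a': node 1→2
i=22 'd': node 2→3
i=23 'c': node 3→4  emit P0@[20:23],P3@[21:23]
i=24 'e': node 4→0 (via fail)
i=25 'b': node 0→5
i=26 'e': node 5→6
i=27 'd': node 6→7  emit P1@[25:27]
i=28 'b': node 7→5 (via fail)
i=29 'd': node 5→1 (via fail)
i=30 'e': node 1→8
i=31 'b': node 8→9  emit P2@[29:31]
i=32 'a': node 9→10 (via fail)
i=33 'e': node 10→0 (via fail)
i=34 'e': node 0→0
i=35 'c': node 0→0
i=36 'a': node 0→10
i=37 'd': node 10→11
i=38 'c': node 11→12  emit P3@[36:38]
i=39 'd': node 12→1 (via fail)
i=40 'e': node 1→8
i=41 'b': node 8→9  emit P2@[39:41]
i=42 'a': node 9→10 (via fail)
i=43 'b': node 10→5 (via fail)
i=44 'd': node 5→1 (via fail)
i=45 'a': node 1→2
i=46 'd': node 2→3
i=47 'c': node 3→4  emit P0@[44:47],P3@[45:47]
i=48 'b': node 4→5 (via fail)
i=49 'c': node 5→0 (via fail)
i=50 'd': node 0→1
i=51 'a': node 1→2
i=52 'd': node 2→3
i=53 'c': node 3→4  emit P0@[50:53],P3@[51:53]
i=54 'd': node 4→1 (via fail)

Result: [[3,1],[6,2],[9,2],[13,3],[23,0],[23,3],[27,1],[31,2],[38,3],[41,2],[47,0],[47,3],[53,0],[53,3]]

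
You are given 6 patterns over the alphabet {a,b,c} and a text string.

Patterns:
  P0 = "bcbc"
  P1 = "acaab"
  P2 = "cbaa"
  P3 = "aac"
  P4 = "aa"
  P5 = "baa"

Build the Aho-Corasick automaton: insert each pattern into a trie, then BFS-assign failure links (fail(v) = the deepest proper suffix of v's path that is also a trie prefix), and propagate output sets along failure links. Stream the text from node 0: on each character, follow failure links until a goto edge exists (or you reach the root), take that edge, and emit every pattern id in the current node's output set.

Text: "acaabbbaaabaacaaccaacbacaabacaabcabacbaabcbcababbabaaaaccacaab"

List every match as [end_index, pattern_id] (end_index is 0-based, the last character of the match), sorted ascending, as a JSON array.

Construct AC machine:
Trie nodes:
  0='ε' goto a→5 b→1 c→10
  1='b' goto a→16 c→2
  2='bc' goto b→3
  3='bcb' goto c→4
  4='bcbc' goto ·  [P0 ends]
  5='a' goto a→14 c→6
  6='ac' goto a→7
  7='aca' goto a→8
  8='acaa' goto b→9
  9='acaab' goto ·  [P1 ends]
  10='c' goto b→11
  11='cb' goto a→12
  12='cba' goto a→13
  13='cbaa' goto ·  [P2 ends]
  14='aa' goto c→15  [P4 ends]
  15='aac' goto ·  [P3 ends]
  16='ba' goto a→17
  17='baa' goto ·  [P5 ends]

Failure links (BFS by depth):
  fail(1) 'b': from fail(0)=0 chase 'b': 0 ⇒ 0;  out=∅∪out(0)=∅
  fail(5) 'a': from fail(0)=0 chase 'a': 0 ⇒ 0;  out=∅∪out(0)=∅
  fail(10) 'c': from fail(0)=0 chase 'c': 0 ⇒ 0;  out=∅∪out(0)=∅
  fail(2) 'bc': from fail(1)=0 chase 'c': 0 ⇒ 10;  out=∅∪out(10)=∅
  fail(6) 'ac': from fail(5)=0 chase 'c': 0 ⇒ 10;  out=∅∪out(10)=∅
  fail(11) 'cb': from fail(10)=0 chase 'b': 0 ⇒ 1;  out=∅∪out(1)=∅
  fail(14) 'aa': from fail(5)=0 chase 'a': 0 ⇒ 5;  out={4}∪out(5)={4}
  fail(16) 'ba': from fail(1)=0 chase 'a': 0 ⇒ 5;  out=∅∪out(5)=∅
  fail(3) 'bcb': from fail(2)=10 chase 'b': 10 ⇒ 11;  out=∅∪out(11)=∅
  fail(7) 'aca': from fail(6)=10 chase 'a': 10→0 ⇒ 5;  out=∅∪out(5)=∅
  fail(12) 'cba': from fail(11)=1 chase 'a': 1 ⇒ 16;  out=∅∪out(16)=∅
  fail(15) 'aac': from fail(14)=5 chase 'c': 5 ⇒ 6;  out={3}∪out(6)={3}
  fail(17) 'baa': from fail(16)=5 chase 'a': 5 ⇒ 14;  out={5}∪out(14)={4,5}
  fail(4) 'bcbc': from fail(3)=11 chase 'c': 11→1 ⇒ 2;  out={0}∪out(2)={0}
  fail(8) 'acaa': from fail(7)=5 chase 'a': 5 ⇒ 14;  out=∅∪out(14)={4}
  fail(13) 'cbaa': from fail(12)=16 chase 'a': 16 ⇒ 17;  out={2}∪out(17)={2,4,5}
  fail(9) 'acaab': from fail(8)=14 chase 'b': 14→5→0 ⇒ 1;  out={1}∪out(1)={1}

Text stream:
i=0 'a': node 0→5
i=1 'c': node 5→6
i=2 'a': node 6→7
i=3 'a': node 7→8  emit P4@[2:3]
i=4 'b': node 8→9  emit P1@[0:4]
i=5 'b': node 9→1 (via fail)
i=6 'b': node 1→1 (via fail)
i=7 'a': node 1→16
i=8 'a': node 16→17  emit P4@[7:8],P5@[6:8]
i=9 'a': node 17→14 (via fail)  emit P4@[8:9]
i=10 'b': node 14→1 (via fail)
i=11 'a': node 1→16
i=12 'a': node 16→17  emit P4@[11:12],P5@[10:12]
i=13 'c': node 17→15 (via fail)  emit P3@[11:13]
i=14 'a': node 15→7 (via fail)
i=15 'a': node 7→8  emit P4@[14:15]
i=16 'c': node 8→15 (via fail)  emit P3@[14:16]
i=17 'c': node 15→10 (via fail)
i=18 'a': node 10→5 (via fail)
i=19 'a': node 5→14  emit P4@[18:19]
i=20 'c': node 14→15  emit P3@[18:20]
i=21 'b': node 15→11 (via fail)
i=22 'a': node 11→12
i=23 'c': node 12→6 (via fail)
i=24 'a': node 6→7
i=25 'a': node 7→8  emit P4@[24:25]
i=26 'b': node 8→9  emit P1@[22:26]
i=27 'a': node 9→16 (via fail)
i=28 'c': node 16→6 (via fail)
i=29 'a': node 6→7
i=30 'a': node 7→8  emit P4@[29:30]
i=31 'b': node 8→9  emit P1@[27:31]
i=32 'c': node 9→2 (via fail)
i=33 'a': node 2→5 (via fail)
i=34 'b': node 5→1 (via fail)
i=35 'a': node 1→16
i=36 'c': node 16→6 (via fail)
i=37 'b': node 6→11 (via fail)
i=38 'a': node 11→12
i=39 'a': node 12→13  emit P2@[36:39],P4@[38:39],P5@[37:39]
i=40 'b': node 13→1 (via fail)
i=41 'c': node 1→2
i=42 'b': node 2→3
i=43 'c': node 3→4  emit P0@[40:43]
i=44 'a': node 4→5 (via fail)
i=45 'b': node 5→1 (via fail)
i=46 'a': node 1→16
i=47 'b': node 16→1 (via fail)
i=48 'b': node 1→1 (via fail)
i=49 'a': node 1→16
i=50 'b': node 16→1 (via fail)
i=51 'a': node 1→16
i=52 'a': node 16→17  emit P4@[51:52],P5@[50:52]
i=53 'a': node 17→14 (via fail)  emit P4@[52:53]
i=54 'a': node 14→14 (via fail)  emit P4@[53:54]
i=55 'c': node 14→15  emit P3@[53:55]
i=56 'c': node 15→10 (via fail)
i=57 'a': node 10→5 (via fail)
i=58 'c': node 5→6
i=59 'a': node 6→7
i=60 'a': node 7→8  emit P4@[59:60]
i=61 'b': node 8→9  emit P1@[57:61]

Matches: [[3,4],[4,1],[8,4],[8,5],[9,4],[12,4],[12,5],[13,3],[15,4],[16,3],[19,4],[20,3],[25,4],[26,1],[30,4],[31,1],[39,2],[39,4],[39,5],[43,0],[52,4],[52,5],[53,4],[54,4],[55,3],[60,4],[61,1]]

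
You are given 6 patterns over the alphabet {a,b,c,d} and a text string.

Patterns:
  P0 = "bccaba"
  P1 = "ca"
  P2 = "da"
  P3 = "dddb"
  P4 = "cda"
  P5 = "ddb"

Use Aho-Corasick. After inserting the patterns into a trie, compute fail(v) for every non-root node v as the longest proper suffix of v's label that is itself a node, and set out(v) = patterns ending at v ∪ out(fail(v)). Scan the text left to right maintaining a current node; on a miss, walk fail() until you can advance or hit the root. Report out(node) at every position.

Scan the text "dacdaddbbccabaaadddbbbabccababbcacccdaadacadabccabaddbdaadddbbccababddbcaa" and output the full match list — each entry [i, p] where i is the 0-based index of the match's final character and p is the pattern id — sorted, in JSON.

Build automaton:
Trie (insert patterns):
  0='ε' goto b→1 c→7 d→9
  1='b' goto c→2
  2='bc' goto c→3
  3='bcc' goto a→4
  4='bcca' goto b→5
  5='bccab' goto a→6
  6='bccaba' goto ·  [P0 ends]
  7='c' goto a→8 d→14
  8='ca' goto ·  [P1 ends]
  9='d' goto a→10 d→11
  10='da' goto ·  [P2 ends]
  11='dd' goto b→16 d→12
  12='ddd' goto b→13
  13='dddb' goto ·  [P3 ends]
  14='cd' goto a→15
  15='cda' goto ·  [P4 ends]
  16='ddb' goto ·  [P5 ends]

Failure links (BFS by depth):
  n1('b'): parent n0 fail=0; on 'b' 0 → fail=0;  out ∅∪∅=∅
  n7('c'): parent n0 fail=0; on 'c' 0 → fail=0;  out ∅∪∅=∅
  n9('d'): parent n0 fail=0; on 'd' 0 → fail=0;  out ∅∪∅=∅
  n2('bc'): parent n1 fail=0; on 'c' 0 → fail=7;  out ∅∪∅=∅
  n8('ca'): parent n7 fail=0; on 'a' 0 → fail=0;  out {1}∪∅={1}
  n10('da'): parent n9 fail=0; on 'a' 0 → fail=0;  out {2}∪∅={2}
  n11('dd'): parent n9 fail=0; on 'd' 0 → fail=9;  out ∅∪∅=∅
  n14('cd'): parent n7 fail=0; on 'd' 0 → fail=9;  out ∅∪∅=∅
  n3('bcc'): parent n2 fail=7; on 'c' 7→0 → fail=7;  out ∅∪∅=∅
  n12('ddd'): parent n11 fail=9; on 'd' 9 → fail=11;  out ∅∪∅=∅
  n15('cda'): parent n14 fail=9; on 'a' 9 → fail=10;  out {4}∪{2}={2,4}
  n16('ddb'): parent n11 fail=9; on 'b' 9→0 → fail=1;  out {5}∪∅={5}
  n4('bcca'): parent n3 fail=7; on 'a' 7 → fail=8;  out ∅∪{1}={1}
  n13('dddb'): parent n12 fail=11; on 'b' 11 → fail=16;  out {3}∪{5}={3,5}
  n5('bccab'): parent n4 fail=8; on 'b' 8→0 → fail=1;  out ∅∪∅=∅
  n6('bccaba'): parent n5 fail=1; on 'a' 1→0 → fail=0;  out {0}∪∅={0}

Run:
[0] read 'd'  n0⇒n9
[1] read 'a'  n9⇒n10  emit P2@[0:1]
[2] read 'c'  n10⇒n7 ·f
[3] read 'd'  n7⇒n14
[4] read 'a'  n14⇒n15  emit P2@[3:4],P4@[2:4]
[5] read 'd'  n15⇒n9 ·f
[6] read 'd'  n9⇒n11
[7] read 'b'  n11⇒n16  emit P5@[5:7]
[8] read 'b'  n16⇒n1 ·f
[9] read 'c'  n1⇒n2
[10] read 'c'  n2⇒n3
[11] read 'a'  n3⇒n4  emit P1@[10:11]
[12] read 'b'  n4⇒n5
[13] read 'a'  n5⇒n6  emit P0@[8:13]
[14] read 'a'  n6⇒n0 ·f
[15] read 'a'  n0⇒n0
[16] read 'd'  n0⇒n9
[17] read 'd'  n9⇒n11
[18] read 'd'  n11⇒n12
[19] read 'b'  n12⇒n13  emit P3@[16:19],P5@[17:19]
[20] read 'b'  n13⇒n1 ·f
[21] read 'b'  n1⇒n1 ·f
[22] read 'a'  n1⇒n0 ·f
[23] read 'b'  n0⇒n1
[24] read 'c'  n1⇒n2
[25] read 'c'  n2⇒n3
[26] read 'a'  n3⇒n4  emit P1@[25:26]
[27] read 'b'  n4⇒n5
[28] read 'a'  n5⇒n6  emit P0@[23:28]
[29] read 'b'  n6⇒n1 ·f
[30] read 'b'  n1⇒n1 ·f
[31] read 'c'  n1⇒n2
[32] read 'a'  n2⇒n8 ·f  emit P1@[31:32]
[33] read 'c'  n8⇒n7 ·f
[34] read 'c'  n7⇒n7 ·f
[35] read 'c'  n7⇒n7 ·f
[36] read 'd'  n7⇒n14
[37] read 'a'  n14⇒n15  emit P2@[36:37],P4@[35:37]
[38] read 'a'  n15⇒n0 ·f
[39] read 'd'  n0⇒n9
[40] read 'a'  n9⇒n10  emit P2@[39:40]
[41] read 'c'  n10⇒n7 ·f
[42] read 'a'  n7⇒n8  emit P1@[41:42]
[43] read 'd'  n8⇒n9 ·f
[44] read 'a'  n9⇒n10  emit P2@[43:44]
[45] read 'b'  n10⇒n1 ·f
[46] read 'c'  n1⇒n2
[47] read 'c'  n2⇒n3
[48] read 'a'  n3⇒n4  emit P1@[47:48]
[49] read 'b'  n4⇒n5
[50] read 'a'  n5⇒n6  emit P0@[45:50]
[51] read 'd'  n6⇒n9 ·f
[52] read 'd'  n9⇒n11
[53] read 'b'  n11⇒n16  emit P5@[51:53]
[54] read 'd'  n16⇒n9 ·f
[55] read 'a'  n9⇒n10  emit P2@[54:55]
[56] read 'a'  n10⇒n0 ·f
[57] read 'd'  n0⇒n9
[58] read 'd'  n9⇒n11
[59] read 'd'  n11⇒n12
[60] read 'b'  n12⇒n13  emit P3@[57:60],P5@[58:60]
[61] read 'b'  n13⇒n1 ·f
[62] read 'c'  n1⇒n2
[63] read 'c'  n2⇒n3
[64] read 'a'  n3⇒n4  emit P1@[63:64]
[65] read 'b'  n4⇒n5
[66] read 'a'  n5⇒n6  emit P0@[61:66]
[67] read 'b'  n6⇒n1 ·f
[68] read 'd'  n1⇒n9 ·f
[69] read 'd'  n9⇒n11
[70] read 'b'  n11⇒n16  emit P5@[68:70]
[71] read 'c'  n16⇒n2 ·f
[72] read 'a'  n2⇒n8 ·f  emit P1@[71:72]
[73] read 'a'  n8⇒n0 ·f

Result: [[1,2],[4,2],[4,4],[7,5],[11,1],[13,0],[19,3],[19,5],[26,1],[28,0],[32,1],[37,2],[37,4],[40,2],[42,1],[44,2],[48,1],[50,0],[53,5],[55,2],[60,3],[60,5],[64,1],[66,0],[70,5],[72,1]]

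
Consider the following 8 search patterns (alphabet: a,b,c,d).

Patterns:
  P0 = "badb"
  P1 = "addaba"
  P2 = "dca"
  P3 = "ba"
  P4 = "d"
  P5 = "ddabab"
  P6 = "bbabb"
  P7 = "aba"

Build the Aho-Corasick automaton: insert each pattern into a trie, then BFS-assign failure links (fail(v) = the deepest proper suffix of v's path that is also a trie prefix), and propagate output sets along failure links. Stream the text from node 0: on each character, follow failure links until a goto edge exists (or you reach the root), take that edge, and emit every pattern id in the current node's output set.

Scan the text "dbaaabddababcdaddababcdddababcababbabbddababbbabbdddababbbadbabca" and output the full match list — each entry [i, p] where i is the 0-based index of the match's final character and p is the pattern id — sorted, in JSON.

Build:
Trie nodes:
  0='ε' goto a→5 b→1 d→11
  1='b' goto a→2 b→19
  2='ba' goto d→3  [P3 ends]
  3='bad' goto b→4
  4='badb' goto ·  [P0 ends]
  5='a' goto b→23 d→6
  6='ad' goto d→7
  7='add' goto a→8
  8='adda' goto b→9
  9='addab' goto a→10
  10='addaba' goto ·  [P1 ends]
  11='d' goto c→12 d→14  [P4 ends]
  12='dc' goto a→13
  13='dca' goto ·  [P2 ends]
  14='dd' goto a→15
  15='dda' goto b→16
  16='ddab' goto a→17
  17='ddaba' goto b→18
  18='ddabab' goto ·  [P5 ends]
  19='bb' goto a→20
  20='bba' goto b→21
  21='bbab' goto b→22
  22='bbabb' goto ·  [P6 ends]
  23='ab' goto a→24
  24='aba' goto ·  [P7 ends]

BFS fail/out derivation:
  n1('b'): parent n0 fail=0; on 'b' 0 → fail=0;  out ∅∪∅=∅
  n5('a'): parent n0 fail=0; on 'a' 0 → fail=0;  out ∅∪∅=∅
  n11('d'): parent n0 fail=0; on 'd' 0 → fail=0;  out {4}∪∅={4}
  n2('ba'): parent n1 fail=0; on 'a' 0 → fail=5;  out {3}∪∅={3}
  n6('ad'): parent n5 fail=0; on 'd' 0 → fail=11;  out ∅∪{4}={4}
  n12('dc'): parent n11 fail=0; on 'c' 0 → fail=0;  out ∅∪∅=∅
  n14('dd'): parent n11 fail=0; on 'd' 0 → fail=11;  out ∅∪{4}={4}
  n19('bb'): parent n1 fail=0; on 'b' 0 → fail=1;  out ∅∪∅=∅
  n23('ab'): parent n5 fail=0; on 'b' 0 → fail=1;  out ∅∪∅=∅
  n3('bad'): parent n2 fail=5; on 'd' 5 → fail=6;  out ∅∪{4}={4}
  n7('add'): parent n6 fail=11; on 'd' 11 → fail=14;  out ∅∪{4}={4}
  n13('dca'): parent n12 fail=0; on 'a' 0 → fail=5;  out {2}∪∅={2}
  n15('dda'): parent n14 fail=11; on 'a' 11→0 → fail=5;  out ∅∪∅=∅
  n20('bba'): parent n19 fail=1; on 'a' 1 → fail=2;  out ∅∪{3}={3}
  n24('aba'): parent n23 fail=1; on 'a' 1 → fail=2;  out {7}∪{3}={3,7}
  n4('badb'): parent n3 fail=6; on 'b' 6→11→0 → fail=1;  out {0}∪∅={0}
  n8('adda'): parent n7 fail=14; on 'a' 14 → fail=15;  out ∅∪∅=∅
  n16('ddab'): parent n15 fail=5; on 'b' 5 → fail=23;  out ∅∪∅=∅
  n21('bbab'): parent n20 fail=2; on 'b' 2→5 → fail=23;  out ∅∪∅=∅
  n9('addab'): parent n8 fail=15; on 'b' 15 → fail=16;  out ∅∪∅=∅
  n17('ddaba'): parent n16 fail=23; on 'a' 23 → fail=24;  out ∅∪{3,7}={3,7}
  n22('bbabb'): parent n21 fail=23; on 'b' 23→1 → fail=19;  out {6}∪∅={6}
  n10('addaba'): parent n9 fail=16; on 'a' 16 → fail=17;  out {1}∪{3,7}={1,3,7}
  n18('ddabab'): parent n17 fail=24; on 'b' 24→2→5 → fail=23;  out {5}∪∅={5}

Text stream:
i=0 'd': node 0→11  → match P4@[0:0]
i=1 'b': node 11→1 ·f
i=2 'a': node 1→2  → match P3@[1:2]
i=3 'a': node 2→5 ·f
i=4 'a': node 5→5 ·f
i=5 'b': node 5→23
i=6 'd': node 23→11 ·f  → match P4@[6:6]
i=7 'd': node 11→14  → match P4@[7:7]
i=8 'a': node 14→15
i=9 'b': node 15→16
i=10 'a': node 16→17  → match P3@[9:10],P7@[8:10]
i=11 'b': node 17→18  → match P5@[6:11]
i=12 'c': node 18→0 ·f
i=13 'd': node 0→11  → match P4@[13:13]
i=14 'a': node 11→5 ·f
i=15 'd': node 5→6  → match P4@[15:15]
i=16 'd': node 6→7  → match P4@[16:16]
i=17 'a': node 7→8
i=18 'b': node 8→9
i=19 'a': node 9→10  → match P1@[14:19],P3@[18:19],P7@[17:19]
i=20 'b': node 10→18 ·f  → match P5@[15:20]
i=21 'c': node 18→0 ·f
i=22 'd': node 0→11  → match P4@[22:22]
i=23 'd': node 11→14  → match P4@[23:23]
i=24 'd': node 14→14 ·f  → match P4@[24:24]
i=25 'a': node 14→15
i=26 'b': node 15→16
i=27 'a': node 16→17  → match P3@[26:27],P7@[25:27]
i=28 'b': node 17→18  → match P5@[23:28]
i=29 'c': node 18→0 ·f
i=30 'a': node 0→5
i=31 'b': node 5→23
i=32 'a': node 23→24  → match P3@[31:32],P7@[30:32]
i=33 'b': node 24→23 ·f
i=34 'b': node 23→19 ·f
i=35 'a': node 19→20  → match P3@[34:35]
i=36 'b': node 20→21
i=37 'b': node 21→22  → match P6@[33:37]
i=38 'd': node 22→11 ·f  → match P4@[38:38]
i=39 'd': node 11→14  → match P4@[39:39]
i=40 'a': node 14→15
i=41 'b': node 15→16
i=42 'a': node 16→17  → match P3@[41:42],P7@[40:42]
i=43 'b': node 17→18  → match P5@[38:43]
i=44 'b': node 18→19 ·f
i=45 'b': node 19→19 ·f
i=46 'a': node 19→20  → match P3@[45:46]
i=47 'b': node 20→21
i=48 'b': node 21→22  → match P6@[44:48]
i=49 'd': node 22→11 ·f  → match P4@[49:49]
i=50 'd': node 11→14  → match P4@[50:50]
i=51 'd': node 14→14 ·f  → match P4@[51:51]
i=52 'a': node 14→15
i=53 'b': node 15→16
i=54 'a': node 16→17  → match P3@[53:54],P7@[52:54]
i=55 'b': node 17→18  → match P5@[50:55]
i=56 'b': node 18→19 ·f
i=57 'b': node 19→19 ·f
i=58 'a': node 19→20  → match P3@[57:58]
i=59 'd': node 20→3 ·f  → match P4@[59:59]
i=60 'b': node 3→4  → match P0@[57:60]
i=61 'a': node 4→2 ·f  → match P3@[60:61]
i=62 'b': node 2→23 ·f
i=63 'c': node 23→0 ·f
i=64 'a': node 0→5

Matches: [[0,4],[2,3],[6,4],[7,4],[10,3],[10,7],[11,5],[13,4],[15,4],[16,4],[19,1],[19,3],[19,7],[20,5],[22,4],[23,4],[24,4],[27,3],[27,7],[28,5],[32,3],[32,7],[35,3],[37,6],[38,4],[39,4],[42,3],[42,7],[43,5],[46,3],[48,6],[49,4],[50,4],[51,4],[54,3],[54,7],[55,5],[58,3],[59,4],[60,0],[61,3]]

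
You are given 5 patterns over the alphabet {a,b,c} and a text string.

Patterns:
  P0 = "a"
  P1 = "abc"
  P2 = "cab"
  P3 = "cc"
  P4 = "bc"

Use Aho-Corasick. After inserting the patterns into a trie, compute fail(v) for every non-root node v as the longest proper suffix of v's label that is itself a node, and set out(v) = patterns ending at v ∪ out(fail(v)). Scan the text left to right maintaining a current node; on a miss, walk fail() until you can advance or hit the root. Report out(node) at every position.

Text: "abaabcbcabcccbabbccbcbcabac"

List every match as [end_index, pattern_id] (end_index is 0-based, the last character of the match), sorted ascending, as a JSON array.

Build:
Trie nodes:
  0='ε' goto a→1 b→8 c→4
  1='a' goto b→2  ←P0
  2='ab' goto c→3
  3='abc' goto ·  ←P1
  4='c' goto a→5 c→7
  5='ca' goto b→6
  6='cab' goto ·  ←P2
  7='cc' goto ·  ←P3
  8='b' goto c→9
  9='bc' goto ·  ←P4

BFS fail/out derivation:
  n1('a'): parent n0 fail=0; on 'a' 0 → fail=0;  out {0}∪∅={0}
  n4('c'): parent n0 fail=0; on 'c' 0 → fail=0;  out ∅∪∅=∅
  n8('b'): parent n0 fail=0; on 'b' 0 → fail=0;  out ∅∪∅=∅
  n2('ab'): parent n1 fail=0; on 'b' 0 → fail=8;  out ∅∪∅=∅
  n5('ca'): parent n4 fail=0; on 'a' 0 → fail=1;  out ∅∪{0}={0}
  n7('cc'): parent n4 fail=0; on 'c' 0 → fail=4;  out {3}∪∅={3}
  n9('bc'): parent n8 fail=0; on 'c' 0 → fail=4;  out {4}∪∅={4}
  n3('abc'): parent n2 fail=8; on 'c' 8 → fail=9;  out {1}∪{4}={1,4}
  n6('cab'): parent n5 fail=1; on 'b' 1 → fail=2;  out {2}∪∅={2}

Text stream:
[0] read 'a'  n0⇒n1  → match P0@[0:0]
[1] read 'b'  n1⇒n2
[2] read 'a'  n2⇒n1 ·f  → match P0@[2:2]
[3] read 'a'  n1⇒n1 ·f  → match P0@[3:3]
[4] read 'b'  n1⇒n2
[5] read 'c'  n2⇒n3  → match P1@[3:5],P4@[4:5]
[6] read 'b'  n3⇒n8 ·f
[7] read 'c'  n8⇒n9  → match P4@[6:7]
[8] read 'a'  n9⇒n5 ·f  → match P0@[8:8]
[9] read 'b'  n5⇒n6  → match P2@[7:9]
[10] read 'c'  n6⇒n3 ·f  → match P1@[8:10],P4@[9:10]
[11] read 'c'  n3⇒n7 ·f  → match P3@[10:11]
[12] read 'c'  n7⇒n7 ·f  → match P3@[11:12]
[13] read 'b'  n7⇒n8 ·f
[14] read 'a'  n8⇒n1 ·f  → match P0@[14:14]
[15] read 'b'  n1⇒n2
[16] read 'b'  n2⇒n8 ·f
[17] read 'c'  n8⇒n9  → match P4@[16:17]
[18] read 'c'  n9⇒n7 ·f  → match P3@[17:18]
[19] read 'b'  n7⇒n8 ·f
[20] read 'c'  n8⇒n9  → match P4@[19:20]
[21] read 'b'  n9⇒n8 ·f
[22] read 'c'  n8⇒n9  → match P4@[21:22]
[23] read 'a'  n9⇒n5 ·f  → match P0@[23:23]
[24] read 'b'  n5⇒n6  → match P2@[22:24]
[25] read 'a'  n6⇒n1 ·f  → match P0@[25:25]
[26] read 'c'  n1⇒n4 ·f

Matches: [[0,0],[2,0],[3,0],[5,1],[5,4],[7,4],[8,0],[9,2],[10,1],[10,4],[11,3],[12,3],[14,0],[17,4],[18,3],[20,4],[22,4],[23,0],[24,2],[25,0]]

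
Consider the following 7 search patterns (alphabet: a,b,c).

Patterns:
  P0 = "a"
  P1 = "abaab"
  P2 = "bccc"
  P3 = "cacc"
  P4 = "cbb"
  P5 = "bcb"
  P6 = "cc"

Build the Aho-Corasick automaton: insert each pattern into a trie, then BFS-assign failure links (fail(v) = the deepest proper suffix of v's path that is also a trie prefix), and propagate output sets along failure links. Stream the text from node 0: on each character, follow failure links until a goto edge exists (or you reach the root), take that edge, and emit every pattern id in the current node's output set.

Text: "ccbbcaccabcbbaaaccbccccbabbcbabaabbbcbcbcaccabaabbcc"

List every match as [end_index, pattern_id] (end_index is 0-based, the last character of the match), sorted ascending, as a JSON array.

Build automaton:
Trie (insert patterns):
  n0 'ε': a→1 b→6 c→10
  n1 'a': b→2  ←P0
  n2 'ab': a→3
  n3 'aba': a→4
  n4 'abaa': b→5
  n5 'abaab': ·  ←P1
  n6 'b': c→7
  n7 'bc': b→16 c→8
  n8 'bcc': c→9
  n9 'bccc': ·  ←P2
  n10 'c': a→11 b→14 c→17
  n11 'ca': c→12
  n12 'cac': c→13
  n13 'cacc': ·  ←P3
  n14 'cb': b→15
  n15 'cbb': ·  ←P4
  n16 'bcb': ·  ←P5
  n17 'cc': ·  ←P6

BFS fail/out derivation:
  n1('a'): parent n0 fail=0; on 'a' 0 → fail=0;  out {0}∪∅={0}
  n6('b'): parent n0 fail=0; on 'b' 0 → fail=0;  out ∅∪∅=∅
  n10('c'): parent n0 fail=0; on 'c' 0 → fail=0;  out ∅∪∅=∅
  n2('ab'): parent n1 fail=0; on 'b' 0 → fail=6;  out ∅∪∅=∅
  n7('bc'): parent n6 fail=0; on 'c' 0 → fail=10;  out ∅∪∅=∅
  n11('ca'): parent n10 fail=0; on 'a' 0 → fail=1;  out ∅∪{0}={0}
  n14('cb'): parent n10 fail=0; on 'b' 0 → fail=6;  out ∅∪∅=∅
  n17('cc'): parent n10 fail=0; on 'c' 0 → fail=10;  out {6}∪∅={6}
  n3('aba'): parent n2 fail=6; on 'a' 6→0 → fail=1;  out ∅∪{0}={0}
  n8('bcc'): parent n7 fail=10; on 'c' 10 → fail=17;  out ∅∪{6}={6}
  n12('cac'): parent n11 fail=1; on 'c' 1→0 → fail=10;  out ∅∪∅=∅
  n15('cbb'): parent n14 fail=6; on 'b' 6→0 → fail=6;  out {4}∪∅={4}
  n16('bcb'): parent n7 fail=10; on 'b' 10 → fail=14;  out {5}∪∅={5}
  n4('abaa'): parent n3 fail=1; on 'a' 1→0 → fail=1;  out ∅∪{0}={0}
  n9('bccc'): parent n8 fail=17; on 'c' 17→10 → fail=17;  out {2}∪{6}={2,6}
  n13('cacc'): parent n12 fail=10; on 'c' 10 → fail=17;  out {3}∪{6}={3,6}
  n5('abaab'): parent n4 fail=1; on 'b' 1 → fail=2;  out {1}∪∅={1}

Text stream:
pos 0 'c': at 10
pos 1 'c': at 17  emit P6@[0:1]
pos 2 'b': at 14 ·f
pos 3 'b': at 15  emit P4@[1:3]
pos 4 'c': at 7 ·f
pos 5 'a': at 11 ·f  emit P0@[5:5]
pos 6 'c': at 12
pos 7 'c': at 13  emit P3@[4:7],P6@[6:7]
pos 8 'a': at 11 ·f  emit P0@[8:8]
pos 9 'b': at 2 ·f
pos 10 'c': at 7 ·f
pos 11 'b': at 16  emit P5@[9:11]
pos 12 'b': at 15 ·f  emit P4@[10:12]
pos 13 'a': at 1 ·f  emit P0@[13:13]
pos 14 'a': at 1 ·f  emit P0@[14:14]
pos 15 'a': at 1 ·f  emit P0@[15:15]
pos 16 'c': at 10 ·f
pos 17 'c': at 17  emit P6@[16:17]
pos 18 'b': at 14 ·f
pos 19 'c': at 7 ·f
pos 20 'c': at 8  emit P6@[19:20]
pos 21 'c': at 9  emit P2@[18:21],P6@[20:21]
pos 22 'c': at 17 ·f  emit P6@[21:22]
pos 23 'b': at 14 ·f
pos 24 'a': at 1 ·f  emit P0@[24:24]
pos 25 'b': at 2
pos 26 'b': at 6 ·f
pos 27 'c': at 7
pos 28 'b': at 16  emit P5@[26:28]
pos 29 'a': at 1 ·f  emit P0@[29:29]
pos 30 'b': at 2
pos 31 'a': at 3  emit P0@[31:31]
pos 32 'a': at 4  emit P0@[32:32]
pos 33 'b': at 5  emit P1@[29:33]
pos 34 'b': at 6 ·f
pos 35 'b': at 6 ·f
pos 36 'c': at 7
pos 37 'b': at 16  emit P5@[35:37]
pos 38 'c': at 7 ·f
pos 39 'b': at 16  emit P5@[37:39]
pos 40 'c': at 7 ·f
pos 41 'a': at 11 ·f  emit P0@[41:41]
pos 42 'c': at 12
pos 43 'c': at 13  emit P3@[40:43],P6@[42:43]
pos 44 'a': at 11 ·f  emit P0@[44:44]
pos 45 'b': at 2 ·f
pos 46 'a': at 3  emit P0@[46:46]
pos 47 'a': at 4  emit P0@[47:47]
pos 48 'b': at 5  emit P1@[44:48]
pos 49 'b': at 6 ·f
pos 50 'c': at 7
pos 51 'c': at 8  emit P6@[50:51]

Result: [[1,6],[3,4],[5,0],[7,3],[7,6],[8,0],[11,5],[12,4],[13,0],[14,0],[15,0],[17,6],[20,6],[21,2],[21,6],[22,6],[24,0],[28,5],[29,0],[31,0],[32,0],[33,1],[37,5],[39,5],[41,0],[43,3],[43,6],[44,0],[46,0],[47,0],[48,1],[51,6]]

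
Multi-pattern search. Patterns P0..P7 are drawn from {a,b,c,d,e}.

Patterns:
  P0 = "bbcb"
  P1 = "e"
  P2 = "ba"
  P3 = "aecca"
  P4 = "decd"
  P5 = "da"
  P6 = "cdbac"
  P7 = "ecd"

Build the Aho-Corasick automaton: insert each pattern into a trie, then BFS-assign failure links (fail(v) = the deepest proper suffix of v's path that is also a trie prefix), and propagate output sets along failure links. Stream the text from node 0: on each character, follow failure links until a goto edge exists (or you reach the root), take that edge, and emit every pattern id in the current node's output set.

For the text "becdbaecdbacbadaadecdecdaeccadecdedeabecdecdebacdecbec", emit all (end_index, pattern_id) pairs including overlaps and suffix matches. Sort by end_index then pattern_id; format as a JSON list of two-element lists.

Build:
Trie (insert patterns):
  0='ε' goto a→7 b→1 c→17 d→12 e→5
  1='b' goto a→6 b→2
  2='bb' goto c→3
  3='bbc' goto b→4
  4='bbcb' goto ·  [P0 ends]
  5='e' goto c→22  [P1 ends]
  6='ba' goto ·  [P2 ends]
  7='a' goto e→8
  8='ae' goto c→9
  9='aec' goto c→10
  10='aecc' goto a→11
  11='aecca' goto ·  [P3 ends]
  12='d' goto a→16 e→13
  13='de' goto c→14
  14='dec' goto d→15
  15='decd' goto ·  [P4 ends]
  16='da' goto ·  [P5 ends]
  17='c' goto d→18
  18='cd' goto b→19
  19='cdb' goto a→20
  20='cdba' goto c→21
  21='cdbac' goto ·  [P6 ends]
  22='ec' goto d→23
  23='ecd' goto ·  [P7 ends]

BFS fail/out derivation:
  n1('b'): parent n0 fail=0; on 'b' 0 → fail=0;  out ∅∪∅=∅
  n5('e'): parent n0 fail=0; on 'e' 0 → fail=0;  out {1}∪∅={1}
  n7('a'): parent n0 fail=0; on 'a' 0 → fail=0;  out ∅∪∅=∅
  n12('d'): parent n0 fail=0; on 'd' 0 → fail=0;  out ∅∪∅=∅
  n17('c'): parent n0 fail=0; on 'c' 0 → fail=0;  out ∅∪∅=∅
  n2('bb'): parent n1 fail=0; on 'b' 0 → fail=1;  out ∅∪∅=∅
  n6('ba'): parent n1 fail=0; on 'a' 0 → fail=7;  out {2}∪∅={2}
  n8('ae'): parent n7 fail=0; on 'e' 0 → fail=5;  out ∅∪{1}={1}
  n13('de'): parent n12 fail=0; on 'e' 0 → fail=5;  out ∅∪{1}={1}
  n16('da'): parent n12 fail=0; on 'a' 0 → fail=7;  out {5}∪∅={5}
  n18('cd'): parent n17 fail=0; on 'd' 0 → fail=12;  out ∅∪∅=∅
  n22('ec'): parent n5 fail=0; on 'c' 0 → fail=17;  out ∅∪∅=∅
  n3('bbc'): parent n2 fail=1; on 'c' 1→0 → fail=17;  out ∅∪∅=∅
  n9('aec'): parent n8 fail=5; on 'c' 5 → fail=22;  out ∅∪∅=∅
  n14('dec'): parent n13 fail=5; on 'c' 5 → fail=22;  out ∅∪∅=∅
  n19('cdb'): parent n18 fail=12; on 'b' 12→0 → fail=1;  out ∅∪∅=∅
  n23('ecd'): parent n22 fail=17; on 'd' 17 → fail=18;  out {7}∪∅={7}
  n4('bbcb'): parent n3 fail=17; on 'b' 17→0 → fail=1;  out {0}∪∅={0}
  n10('aecc'): parent n9 fail=22; on 'c' 22→17→0 → fail=17;  out ∅∪∅=∅
  n15('decd'): parent n14 fail=22; on 'd' 22 → fail=23;  out {4}∪{7}={4,7}
  n20('cdba'): parent n19 fail=1; on 'a' 1 → fail=6;  out ∅∪{2}={2}
  n11('aecca'): parent n10 fail=17; on 'a' 17→0 → fail=7;  out {3}∪∅={3}
  n21('cdbac'): parent n20 fail=6; on 'c' 6→7→0 → fail=17;  out {6}∪∅={6}

Text stream:
i=0 'b': node 0→1
i=1 'e': node 1→5 (fail-walked)  → match P1@[1:1]
i=2 'c': node 5→22
i=3 'd': node 22→23  → match P7@[1:3]
i=4 'b': node 23→19 (fail-walked)
i=5 'a': node 19→20  → match P2@[4:5]
i=6 'e': node 20→8 (fail-walked)  → match P1@[6:6]
i=7 'c': node 8→9
i=8 'd': node 9→23 (fail-walked)  → match P7@[6:8]
i=9 'b': node 23→19 (fail-walked)
i=10 'a': node 19→20  → match P2@[9:10]
i=11 'c': node 20→21  → match P6@[7:11]
i=12 'b': node 21→1 (fail-walked)
i=13 'a': node 1→6  → match P2@[12:13]
i=14 'd': node 6→12 (fail-walked)
i=15 'a': node 12→16  → match P5@[14:15]
i=16 'a': node 16→7 (fail-walked)
i=17 'd': node 7→12 (fail-walked)
i=18 'e': node 12→13  → match P1@[18:18]
i=19 'c': node 13→14
i=20 'd': node 14→15  → match P4@[17:20],P7@[18:20]
i=21 'e': node 15→13 (fail-walked)  → match P1@[21:21]
i=22 'c': node 13→14
i=23 'd': node 14→15  → match P4@[20:23],P7@[21:23]
i=24 'a': node 15→16 (fail-walked)  → match P5@[23:24]
i=25 'e': node 16→8 (fail-walked)  → match P1@[25:25]
i=26 'c': node 8→9
i=27 'c': node 9→10
i=28 'a': node 10→11  → match P3@[24:28]
i=29 'd': node 11→12 (fail-walked)
i=30 'e': node 12→13  → match P1@[30:30]
i=31 'c': node 13→14
i=32 'd': node 14→15  → match P4@[29:32],P7@[30:32]
i=33 'e': node 15→13 (fail-walked)  → match P1@[33:33]
i=34 'd': node 13→12 (fail-walked)
i=35 'e': node 12→13  → match P1@[35:35]
i=36 'a': node 13→7 (fail-walked)
i=37 'b': node 7→1 (fail-walked)
i=38 'e': node 1→5 (fail-walked)  → match P1@[38:38]
i=39 'c': node 5→22
i=40 'd': node 22→23  → match P7@[38:40]
i=41 'e': node 23→13 (fail-walked)  → match P1@[41:41]
i=42 'c': node 13→14
i=43 'd': node 14→15  → match P4@[40:43],P7@[41:43]
i=44 'e': node 15→13 (fail-walked)  → match P1@[44:44]
i=45 'b': node 13→1 (fail-walked)
i=46 'a': node 1→6  → match P2@[45:46]
i=47 'c': node 6→17 (fail-walked)
i=48 'd': node 17→18
i=49 'e': node 18→13 (fail-walked)  → match P1@[49:49]
i=50 'c': node 13→14
i=51 'b': node 14→1 (fail-walked)
i=52 'e': node 1→5 (fail-walked)  → match P1@[52:52]
i=53 'c': node 5→22

Matches: [[1,1],[3,7],[5,2],[6,1],[8,7],[10,2],[11,6],[13,2],[15,5],[18,1],[20,4],[20,7],[21,1],[23,4],[23,7],[24,5],[25,1],[28,3],[30,1],[32,4],[32,7],[33,1],[35,1],[38,1],[40,7],[41,1],[43,4],[43,7],[44,1],[46,2],[49,1],[52,1]]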